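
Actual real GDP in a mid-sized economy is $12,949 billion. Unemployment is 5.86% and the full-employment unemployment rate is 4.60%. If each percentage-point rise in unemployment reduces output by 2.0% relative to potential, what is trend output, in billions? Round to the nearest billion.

$13,284 billion

Unemployment gap = 5.86 - 4.6 = 1.26 points, so output gap = -2 × 1.26 = -2.52%.
Since Y = Y* × (1 + gap/100), Y* = 12949/0.9748 ≈ 13284 billion.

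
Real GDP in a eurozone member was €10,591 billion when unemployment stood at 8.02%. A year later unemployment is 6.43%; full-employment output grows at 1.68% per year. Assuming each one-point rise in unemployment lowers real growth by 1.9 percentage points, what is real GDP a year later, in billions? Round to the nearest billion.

Δu = 6.43 - 8.02 = -1.59 points.
Okun's law (growth form): g_Y = g_Y* - β × Δu = 1.68 - 1.9 × (-1.59) = 1.68 + 3.021 = 4.701%.
Real GDP in the next year = 10591 × (1 + 4.701/100) = 10591 × 1.04701 ≈ 11089 billion.

€11,089 billion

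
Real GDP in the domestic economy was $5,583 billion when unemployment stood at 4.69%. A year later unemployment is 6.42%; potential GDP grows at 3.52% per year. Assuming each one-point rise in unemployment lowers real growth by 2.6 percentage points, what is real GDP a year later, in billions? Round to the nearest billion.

$5,528 billion

Δu = 6.42 - 4.69 = 1.73 points.
Okun's law (growth form): g_Y = g_Y* - β × Δu = 3.52 - 2.6 × (1.73) = 3.52 - 4.498 = -0.978%.
Real GDP in the next year = 5583 × (1 - 0.978/100) = 5583 × 0.99022 ≈ 5528 billion.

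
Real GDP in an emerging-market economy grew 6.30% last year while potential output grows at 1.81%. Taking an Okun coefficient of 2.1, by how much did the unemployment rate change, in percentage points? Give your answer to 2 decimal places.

Growth-rate Okun's law: g_Y = g_Y* - β × Δu, so Δu = (g_Y* - g_Y)/β.
Δu = (1.81 - 6.3)/2.1 = -4.49/2.1 = -2.14 percentage points.

-2.14 percentage points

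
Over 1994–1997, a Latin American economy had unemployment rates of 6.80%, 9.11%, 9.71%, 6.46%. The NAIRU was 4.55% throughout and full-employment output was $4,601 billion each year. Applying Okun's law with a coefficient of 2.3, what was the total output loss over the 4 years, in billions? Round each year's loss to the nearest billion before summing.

Year 1994: gap = -2.3 × (6.8 - 4.55) = -5.175%, loss ≈ 4601 × 5.175/100 ≈ 238.
Year 1995: gap = -2.3 × (9.11 - 4.55) = -10.488%, loss ≈ 4601 × 10.488/100 ≈ 483.
Year 1996: gap = -2.3 × (9.71 - 4.55) = -11.868%, loss ≈ 4601 × 11.868/100 ≈ 546.
Year 1997: gap = -2.3 × (6.46 - 4.55) = -4.393%, loss ≈ 4601 × 4.393/100 ≈ 202.
Total lost output = 238 + 483 + 546 + 202 = 1469 billion.

$1,469 billion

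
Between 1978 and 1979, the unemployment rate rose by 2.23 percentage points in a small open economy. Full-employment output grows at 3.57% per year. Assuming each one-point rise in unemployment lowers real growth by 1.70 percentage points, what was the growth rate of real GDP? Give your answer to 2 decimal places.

-0.22%

Growth-rate Okun's law: g_Y = g_Y* - β × Δu.
g_Y = 3.57 - 1.70 × (2.23) = 3.57 - 3.791 = -0.221%, i.e. -0.22% to 2 d.p.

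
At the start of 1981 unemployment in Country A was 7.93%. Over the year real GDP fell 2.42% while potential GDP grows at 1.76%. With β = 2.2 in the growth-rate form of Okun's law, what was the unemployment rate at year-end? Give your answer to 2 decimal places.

Growth-rate Okun's law: g_Y = g_Y* - β × Δu, so Δu = (g_Y* - g_Y)/β.
Δu = (1.76 + 2.42)/2.2 = 4.18/2.2 = 1.90 percentage points.
Year-end unemployment = 7.93 + 1.9 = 9.83%.

9.83%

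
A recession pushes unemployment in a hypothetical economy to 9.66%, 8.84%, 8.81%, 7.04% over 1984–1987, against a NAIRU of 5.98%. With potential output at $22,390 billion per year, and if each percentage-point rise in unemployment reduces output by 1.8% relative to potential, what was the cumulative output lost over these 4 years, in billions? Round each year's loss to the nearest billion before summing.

Year 1984: gap = -1.8 × (9.66 - 5.98) = -6.624%, loss ≈ 22390 × 6.624/100 ≈ 1483.
Year 1985: gap = -1.8 × (8.84 - 5.98) = -5.148%, loss ≈ 22390 × 5.148/100 ≈ 1153.
Year 1986: gap = -1.8 × (8.81 - 5.98) = -5.094%, loss ≈ 22390 × 5.094/100 ≈ 1141.
Year 1987: gap = -1.8 × (7.04 - 5.98) = -1.908%, loss ≈ 22390 × 1.908/100 ≈ 427.
Total lost output = 1483 + 1153 + 1141 + 427 = 4204 billion.

$4,204 billion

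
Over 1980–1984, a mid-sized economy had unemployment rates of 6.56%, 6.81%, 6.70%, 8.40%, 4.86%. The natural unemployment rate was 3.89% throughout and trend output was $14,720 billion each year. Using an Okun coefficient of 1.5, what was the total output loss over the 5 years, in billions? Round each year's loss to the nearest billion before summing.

Year 1980: gap = -1.5 × (6.56 - 3.89) = -4.005%, loss ≈ 14720 × 4.005/100 ≈ 590.
Year 1981: gap = -1.5 × (6.81 - 3.89) = -4.38%, loss ≈ 14720 × 4.38/100 ≈ 645.
Year 1982: gap = -1.5 × (6.7 - 3.89) = -4.215%, loss ≈ 14720 × 4.215/100 ≈ 620.
Year 1983: gap = -1.5 × (8.4 - 3.89) = -6.765%, loss ≈ 14720 × 6.765/100 ≈ 996.
Year 1984: gap = -1.5 × (4.86 - 3.89) = -1.455%, loss ≈ 14720 × 1.455/100 ≈ 214.
Total lost output = 590 + 645 + 620 + 996 + 214 = 3065 billion.

$3,065 billion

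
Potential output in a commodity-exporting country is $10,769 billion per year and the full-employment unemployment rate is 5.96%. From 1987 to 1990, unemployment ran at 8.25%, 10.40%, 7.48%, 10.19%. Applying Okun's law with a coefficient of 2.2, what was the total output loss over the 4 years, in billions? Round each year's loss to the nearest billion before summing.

Year 1987: gap = -2.2 × (8.25 - 5.96) = -5.038%, loss ≈ 10769 × 5.038/100 ≈ 543.
Year 1988: gap = -2.2 × (10.4 - 5.96) = -9.768%, loss ≈ 10769 × 9.768/100 ≈ 1052.
Year 1989: gap = -2.2 × (7.48 - 5.96) = -3.344%, loss ≈ 10769 × 3.344/100 ≈ 360.
Year 1990: gap = -2.2 × (10.19 - 5.96) = -9.306%, loss ≈ 10769 × 9.306/100 ≈ 1002.
Total lost output = 543 + 1052 + 360 + 1002 = 2957 billion.

$2,957 billion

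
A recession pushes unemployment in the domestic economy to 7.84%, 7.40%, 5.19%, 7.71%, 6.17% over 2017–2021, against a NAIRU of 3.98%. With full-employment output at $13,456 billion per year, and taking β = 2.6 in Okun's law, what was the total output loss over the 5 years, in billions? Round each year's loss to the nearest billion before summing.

$5,041 billion

Year 2017: gap = -2.6 × (7.84 - 3.98) = -10.036%, loss ≈ 13456 × 10.036/100 ≈ 1350.
Year 2018: gap = -2.6 × (7.4 - 3.98) = -8.892%, loss ≈ 13456 × 8.892/100 ≈ 1197.
Year 2019: gap = -2.6 × (5.19 - 3.98) = -3.146%, loss ≈ 13456 × 3.146/100 ≈ 423.
Year 2020: gap = -2.6 × (7.71 - 3.98) = -9.698%, loss ≈ 13456 × 9.698/100 ≈ 1305.
Year 2021: gap = -2.6 × (6.17 - 3.98) = -5.694%, loss ≈ 13456 × 5.694/100 ≈ 766.
Total lost output = 1350 + 1197 + 423 + 1305 + 766 = 5041 billion.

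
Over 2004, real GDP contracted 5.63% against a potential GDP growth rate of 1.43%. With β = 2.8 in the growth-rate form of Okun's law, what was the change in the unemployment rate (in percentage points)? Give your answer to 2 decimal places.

2.52 percentage points

Growth-rate Okun's law: g_Y = g_Y* - β × Δu, so Δu = (g_Y* - g_Y)/β.
Δu = (1.43 + 5.63)/2.8 = 7.06/2.8 = 2.52 percentage points.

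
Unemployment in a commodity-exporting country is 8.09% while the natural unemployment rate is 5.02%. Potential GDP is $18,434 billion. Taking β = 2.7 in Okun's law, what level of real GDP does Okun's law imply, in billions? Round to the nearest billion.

Unemployment gap = 8.09 - 5.02 = 3.07 points, so the output gap is -2.7 × 3.07 = -8.289%.
Actual GDP = 18434 × (1 - 8.289/100) = 18434 × 0.91711 ≈ 16906 billion.

$16,906 billion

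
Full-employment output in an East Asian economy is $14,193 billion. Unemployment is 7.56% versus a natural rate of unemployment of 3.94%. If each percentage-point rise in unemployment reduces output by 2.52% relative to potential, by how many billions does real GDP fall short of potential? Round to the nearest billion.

$1,295 billion

Output gap = -2.52 × (7.56 - 3.94) = -2.52 × 3.62 = -9.1224%.
Actual GDP ≈ 14193 × 0.908776 ≈ 12898 billion, so the shortfall is 14193 - 12898 = 1295 billion.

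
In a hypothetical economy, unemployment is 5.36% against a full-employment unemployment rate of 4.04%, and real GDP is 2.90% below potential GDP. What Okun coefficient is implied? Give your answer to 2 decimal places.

Okun's law: output gap = -β × (u - u*).
-2.90 = -β × (5.36 - 4.04) = -β × 1.32, so β = 2.9/1.32 = 2.20.

β ≈ 2.20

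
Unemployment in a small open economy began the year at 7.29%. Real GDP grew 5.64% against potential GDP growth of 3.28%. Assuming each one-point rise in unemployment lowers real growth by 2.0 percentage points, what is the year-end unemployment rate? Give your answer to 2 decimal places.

Growth-rate Okun's law: g_Y = g_Y* - β × Δu, so Δu = (g_Y* - g_Y)/β.
Δu = (3.28 - 5.64)/2.0 = -2.36/2.0 = -1.18 percentage points.
Year-end unemployment = 7.29 - 1.18 = 6.11%.

6.11%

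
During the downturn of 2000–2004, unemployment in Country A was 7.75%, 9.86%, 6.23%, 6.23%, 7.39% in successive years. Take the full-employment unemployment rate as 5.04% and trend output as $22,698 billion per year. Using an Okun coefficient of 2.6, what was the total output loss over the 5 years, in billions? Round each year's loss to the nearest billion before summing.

$7,235 billion

Year 2000: gap = -2.6 × (7.75 - 5.04) = -7.046%, loss ≈ 22698 × 7.046/100 ≈ 1599.
Year 2001: gap = -2.6 × (9.86 - 5.04) = -12.532%, loss ≈ 22698 × 12.532/100 ≈ 2845.
Year 2002: gap = -2.6 × (6.23 - 5.04) = -3.094%, loss ≈ 22698 × 3.094/100 ≈ 702.
Year 2003: gap = -2.6 × (6.23 - 5.04) = -3.094%, loss ≈ 22698 × 3.094/100 ≈ 702.
Year 2004: gap = -2.6 × (7.39 - 5.04) = -6.11%, loss ≈ 22698 × 6.11/100 ≈ 1387.
Total lost output = 1599 + 2845 + 702 + 702 + 1387 = 7235 billion.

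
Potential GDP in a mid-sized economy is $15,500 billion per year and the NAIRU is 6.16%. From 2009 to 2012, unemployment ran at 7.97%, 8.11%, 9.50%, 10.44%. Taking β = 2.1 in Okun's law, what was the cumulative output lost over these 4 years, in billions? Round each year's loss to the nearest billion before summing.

$3,704 billion

Year 2009: gap = -2.1 × (7.97 - 6.16) = -3.801%, loss ≈ 15500 × 3.801/100 ≈ 589.
Year 2010: gap = -2.1 × (8.11 - 6.16) = -4.095%, loss ≈ 15500 × 4.095/100 ≈ 635.
Year 2011: gap = -2.1 × (9.5 - 6.16) = -7.014%, loss ≈ 15500 × 7.014/100 ≈ 1087.
Year 2012: gap = -2.1 × (10.44 - 6.16) = -8.988%, loss ≈ 15500 × 8.988/100 ≈ 1393.
Total lost output = 589 + 635 + 1087 + 1393 = 3704 billion.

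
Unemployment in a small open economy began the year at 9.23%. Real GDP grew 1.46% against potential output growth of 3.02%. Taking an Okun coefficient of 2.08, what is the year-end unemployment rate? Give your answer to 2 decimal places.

Growth-rate Okun's law: g_Y = g_Y* - β × Δu, so Δu = (g_Y* - g_Y)/β.
Δu = (3.02 - 1.46)/2.08 = 1.56/2.08 = 0.75 percentage points.
Year-end unemployment = 9.23 + 0.75 = 9.98%.

9.98%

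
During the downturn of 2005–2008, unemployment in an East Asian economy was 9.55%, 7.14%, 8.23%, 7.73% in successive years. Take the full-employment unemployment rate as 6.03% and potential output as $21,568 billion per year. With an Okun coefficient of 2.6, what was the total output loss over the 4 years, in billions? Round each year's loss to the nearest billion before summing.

$4,783 billion

Year 2005: gap = -2.6 × (9.55 - 6.03) = -9.152%, loss ≈ 21568 × 9.152/100 ≈ 1974.
Year 2006: gap = -2.6 × (7.14 - 6.03) = -2.886%, loss ≈ 21568 × 2.886/100 ≈ 622.
Year 2007: gap = -2.6 × (8.23 - 6.03) = -5.72%, loss ≈ 21568 × 5.72/100 ≈ 1234.
Year 2008: gap = -2.6 × (7.73 - 6.03) = -4.42%, loss ≈ 21568 × 4.42/100 ≈ 953.
Total lost output = 1974 + 622 + 1234 + 953 = 4783 billion.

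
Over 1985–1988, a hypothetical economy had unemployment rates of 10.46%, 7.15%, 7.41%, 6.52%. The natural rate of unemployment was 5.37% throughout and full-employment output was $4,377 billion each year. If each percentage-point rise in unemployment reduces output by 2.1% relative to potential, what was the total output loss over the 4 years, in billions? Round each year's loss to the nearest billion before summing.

Year 1985: gap = -2.1 × (10.46 - 5.37) = -10.689%, loss ≈ 4377 × 10.689/100 ≈ 468.
Year 1986: gap = -2.1 × (7.15 - 5.37) = -3.738%, loss ≈ 4377 × 3.738/100 ≈ 164.
Year 1987: gap = -2.1 × (7.41 - 5.37) = -4.284%, loss ≈ 4377 × 4.284/100 ≈ 188.
Year 1988: gap = -2.1 × (6.52 - 5.37) = -2.415%, loss ≈ 4377 × 2.415/100 ≈ 106.
Total lost output = 468 + 164 + 188 + 106 = 926 billion.

$926 billion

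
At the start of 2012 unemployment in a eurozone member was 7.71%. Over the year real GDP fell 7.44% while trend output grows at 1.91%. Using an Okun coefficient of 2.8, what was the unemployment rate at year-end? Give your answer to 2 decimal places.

Growth-rate Okun's law: g_Y = g_Y* - β × Δu, so Δu = (g_Y* - g_Y)/β.
Δu = (1.91 + 7.44)/2.8 = 9.35/2.8 = 3.34 percentage points.
Year-end unemployment = 7.71 + 3.34 = 11.05%.

11.05%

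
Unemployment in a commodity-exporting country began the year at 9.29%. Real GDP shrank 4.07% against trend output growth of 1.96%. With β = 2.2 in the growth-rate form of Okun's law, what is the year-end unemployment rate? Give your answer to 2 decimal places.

12.03%

Growth-rate Okun's law: g_Y = g_Y* - β × Δu, so Δu = (g_Y* - g_Y)/β.
Δu = (1.96 + 4.07)/2.2 = 6.03/2.2 = 2.74 percentage points.
Year-end unemployment = 9.29 + 2.74 = 12.03%.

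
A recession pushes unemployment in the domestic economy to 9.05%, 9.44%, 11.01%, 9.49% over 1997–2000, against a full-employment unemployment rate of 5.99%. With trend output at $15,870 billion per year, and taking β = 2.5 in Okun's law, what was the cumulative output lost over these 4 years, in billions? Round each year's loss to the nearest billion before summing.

Year 1997: gap = -2.5 × (9.05 - 5.99) = -7.65%, loss ≈ 15870 × 7.65/100 ≈ 1214.
Year 1998: gap = -2.5 × (9.44 - 5.99) = -8.625%, loss ≈ 15870 × 8.625/100 ≈ 1369.
Year 1999: gap = -2.5 × (11.01 - 5.99) = -12.55%, loss ≈ 15870 × 12.55/100 ≈ 1992.
Year 2000: gap = -2.5 × (9.49 - 5.99) = -8.75%, loss ≈ 15870 × 8.75/100 ≈ 1389.
Total lost output = 1214 + 1369 + 1992 + 1389 = 5964 billion.

$5,964 billion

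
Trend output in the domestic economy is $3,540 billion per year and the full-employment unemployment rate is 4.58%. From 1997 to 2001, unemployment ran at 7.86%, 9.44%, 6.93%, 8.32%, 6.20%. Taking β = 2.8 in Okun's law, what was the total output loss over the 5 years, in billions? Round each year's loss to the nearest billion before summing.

Year 1997: gap = -2.8 × (7.86 - 4.58) = -9.184%, loss ≈ 3540 × 9.184/100 ≈ 325.
Year 1998: gap = -2.8 × (9.44 - 4.58) = -13.608%, loss ≈ 3540 × 13.608/100 ≈ 482.
Year 1999: gap = -2.8 × (6.93 - 4.58) = -6.58%, loss ≈ 3540 × 6.58/100 ≈ 233.
Year 2000: gap = -2.8 × (8.32 - 4.58) = -10.472%, loss ≈ 3540 × 10.472/100 ≈ 371.
Year 2001: gap = -2.8 × (6.2 - 4.58) = -4.536%, loss ≈ 3540 × 4.536/100 ≈ 161.
Total lost output = 325 + 482 + 233 + 371 + 161 = 1572 billion.

$1,572 billion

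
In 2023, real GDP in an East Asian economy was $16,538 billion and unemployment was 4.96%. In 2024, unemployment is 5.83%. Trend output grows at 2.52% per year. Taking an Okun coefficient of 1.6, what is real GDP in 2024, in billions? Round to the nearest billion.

Δu = 5.83 - 4.96 = 0.87 points.
Okun's law (growth form): g_Y = g_Y* - β × Δu = 2.52 - 1.6 × (0.87) = 2.52 - 1.392 = 1.128%.
Real GDP in the next year = 16538 × (1 + 1.128/100) = 16538 × 1.01128 ≈ 16725 billion.

$16,725 billion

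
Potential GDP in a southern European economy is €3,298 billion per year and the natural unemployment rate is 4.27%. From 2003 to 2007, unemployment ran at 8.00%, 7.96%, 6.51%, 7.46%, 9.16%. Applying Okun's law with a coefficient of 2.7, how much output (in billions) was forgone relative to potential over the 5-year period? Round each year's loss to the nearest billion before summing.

€1,579 billion

Year 2003: gap = -2.7 × (8 - 4.27) = -10.071%, loss ≈ 3298 × 10.071/100 ≈ 332.
Year 2004: gap = -2.7 × (7.96 - 4.27) = -9.963%, loss ≈ 3298 × 9.963/100 ≈ 329.
Year 2005: gap = -2.7 × (6.51 - 4.27) = -6.048%, loss ≈ 3298 × 6.048/100 ≈ 199.
Year 2006: gap = -2.7 × (7.46 - 4.27) = -8.613%, loss ≈ 3298 × 8.613/100 ≈ 284.
Year 2007: gap = -2.7 × (9.16 - 4.27) = -13.203%, loss ≈ 3298 × 13.203/100 ≈ 435.
Total lost output = 332 + 329 + 199 + 284 + 435 = 1579 billion.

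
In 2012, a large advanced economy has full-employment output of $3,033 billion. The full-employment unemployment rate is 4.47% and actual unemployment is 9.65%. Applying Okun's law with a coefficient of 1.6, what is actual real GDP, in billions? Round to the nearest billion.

$2,782 billion

Unemployment gap = 9.65 - 4.47 = 5.18 points, so the output gap is -1.6 × 5.18 = -8.288%.
Actual GDP = 3033 × (1 - 8.288/100) = 3033 × 0.91712 ≈ 2782 billion.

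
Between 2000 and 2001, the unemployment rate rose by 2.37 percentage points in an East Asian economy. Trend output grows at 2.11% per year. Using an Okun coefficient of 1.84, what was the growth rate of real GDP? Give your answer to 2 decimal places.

-2.25%

Growth-rate Okun's law: g_Y = g_Y* - β × Δu.
g_Y = 2.11 - 1.84 × (2.37) = 2.11 - 4.3608 = -2.2508%, i.e. -2.25% to 2 d.p.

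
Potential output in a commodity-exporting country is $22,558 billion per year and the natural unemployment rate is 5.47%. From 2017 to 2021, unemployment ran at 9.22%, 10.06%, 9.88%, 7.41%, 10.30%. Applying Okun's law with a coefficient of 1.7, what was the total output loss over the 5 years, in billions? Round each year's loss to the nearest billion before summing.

Year 2017: gap = -1.7 × (9.22 - 5.47) = -6.375%, loss ≈ 22558 × 6.375/100 ≈ 1438.
Year 2018: gap = -1.7 × (10.06 - 5.47) = -7.803%, loss ≈ 22558 × 7.803/100 ≈ 1760.
Year 2019: gap = -1.7 × (9.88 - 5.47) = -7.497%, loss ≈ 22558 × 7.497/100 ≈ 1691.
Year 2020: gap = -1.7 × (7.41 - 5.47) = -3.298%, loss ≈ 22558 × 3.298/100 ≈ 744.
Year 2021: gap = -1.7 × (10.3 - 5.47) = -8.211%, loss ≈ 22558 × 8.211/100 ≈ 1852.
Total lost output = 1438 + 1760 + 1691 + 744 + 1852 = 7485 billion.

$7,485 billion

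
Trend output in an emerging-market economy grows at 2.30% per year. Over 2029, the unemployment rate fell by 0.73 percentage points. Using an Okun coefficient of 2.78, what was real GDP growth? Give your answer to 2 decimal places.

Growth-rate Okun's law: g_Y = g_Y* - β × Δu.
g_Y = 2.30 - 2.78 × (-0.73) = 2.3 + 2.0294 = 4.3294%, i.e. 4.33% to 2 d.p.

4.33%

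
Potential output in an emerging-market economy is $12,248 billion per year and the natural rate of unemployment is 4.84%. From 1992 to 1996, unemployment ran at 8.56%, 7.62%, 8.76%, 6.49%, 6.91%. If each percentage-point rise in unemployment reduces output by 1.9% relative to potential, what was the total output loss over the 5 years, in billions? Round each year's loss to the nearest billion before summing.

Year 1992: gap = -1.9 × (8.56 - 4.84) = -7.068%, loss ≈ 12248 × 7.068/100 ≈ 866.
Year 1993: gap = -1.9 × (7.62 - 4.84) = -5.282%, loss ≈ 12248 × 5.282/100 ≈ 647.
Year 1994: gap = -1.9 × (8.76 - 4.84) = -7.448%, loss ≈ 12248 × 7.448/100 ≈ 912.
Year 1995: gap = -1.9 × (6.49 - 4.84) = -3.135%, loss ≈ 12248 × 3.135/100 ≈ 384.
Year 1996: gap = -1.9 × (6.91 - 4.84) = -3.933%, loss ≈ 12248 × 3.933/100 ≈ 482.
Total lost output = 866 + 647 + 912 + 384 + 482 = 3291 billion.

$3,291 billion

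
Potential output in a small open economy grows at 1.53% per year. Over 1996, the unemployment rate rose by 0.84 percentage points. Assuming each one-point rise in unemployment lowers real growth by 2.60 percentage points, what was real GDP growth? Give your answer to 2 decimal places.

-0.65%

Growth-rate Okun's law: g_Y = g_Y* - β × Δu.
g_Y = 1.53 - 2.60 × (0.84) = 1.53 - 2.184 = -0.654%, i.e. -0.65% to 2 d.p.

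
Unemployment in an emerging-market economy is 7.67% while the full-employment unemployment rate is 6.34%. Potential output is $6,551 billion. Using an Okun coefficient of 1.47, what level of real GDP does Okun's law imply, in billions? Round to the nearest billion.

$6,423 billion

Unemployment gap = 7.67 - 6.34 = 1.33 points, so the output gap is -1.47 × 1.33 = -1.9551%.
Actual GDP = 6551 × (1 - 1.9551/100) = 6551 × 0.980449 ≈ 6423 billion.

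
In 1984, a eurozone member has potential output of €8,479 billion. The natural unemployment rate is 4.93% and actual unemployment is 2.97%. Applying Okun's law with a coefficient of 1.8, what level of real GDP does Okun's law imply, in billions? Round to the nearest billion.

€8,778 billion

Unemployment gap = 2.97 - 4.93 = -1.96 points, so the output gap is -1.8 × (-1.96) = 3.528%.
Actual GDP = 8479 × (1 + 3.528/100) = 8479 × 1.03528 ≈ 8778 billion.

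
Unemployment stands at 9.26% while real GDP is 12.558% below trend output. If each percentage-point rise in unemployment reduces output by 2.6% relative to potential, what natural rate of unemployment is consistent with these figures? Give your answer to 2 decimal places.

4.43%

From Okun's law, u - u* = -(output gap)/β = -(-12.558)/2.6 = 4.83 points.
So u* = 9.26 - 4.83 = 4.43%.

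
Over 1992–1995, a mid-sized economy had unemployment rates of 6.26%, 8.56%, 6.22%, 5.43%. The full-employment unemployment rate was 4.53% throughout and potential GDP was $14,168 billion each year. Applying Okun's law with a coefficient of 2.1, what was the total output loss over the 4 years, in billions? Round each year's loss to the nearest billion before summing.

$2,485 billion

Year 1992: gap = -2.1 × (6.26 - 4.53) = -3.633%, loss ≈ 14168 × 3.633/100 ≈ 515.
Year 1993: gap = -2.1 × (8.56 - 4.53) = -8.463%, loss ≈ 14168 × 8.463/100 ≈ 1199.
Year 1994: gap = -2.1 × (6.22 - 4.53) = -3.549%, loss ≈ 14168 × 3.549/100 ≈ 503.
Year 1995: gap = -2.1 × (5.43 - 4.53) = -1.89%, loss ≈ 14168 × 1.89/100 ≈ 268.
Total lost output = 515 + 1199 + 503 + 268 = 2485 billion.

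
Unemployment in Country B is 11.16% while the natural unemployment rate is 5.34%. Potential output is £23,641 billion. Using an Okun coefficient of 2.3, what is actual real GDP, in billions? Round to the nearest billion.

£20,476 billion

Unemployment gap = 11.16 - 5.34 = 5.82 points, so the output gap is -2.3 × 5.82 = -13.386%.
Actual GDP = 23641 × (1 - 13.386/100) = 23641 × 0.86614 ≈ 20476 billion.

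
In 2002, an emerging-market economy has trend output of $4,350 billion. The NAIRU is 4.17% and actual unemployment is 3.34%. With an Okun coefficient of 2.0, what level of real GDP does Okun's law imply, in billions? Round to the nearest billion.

Unemployment gap = 3.34 - 4.17 = -0.83 points, so the output gap is -2 × (-0.83) = 1.66%.
Actual GDP = 4350 × (1 + 1.66/100) = 4350 × 1.0166 ≈ 4422 billion.

$4,422 billion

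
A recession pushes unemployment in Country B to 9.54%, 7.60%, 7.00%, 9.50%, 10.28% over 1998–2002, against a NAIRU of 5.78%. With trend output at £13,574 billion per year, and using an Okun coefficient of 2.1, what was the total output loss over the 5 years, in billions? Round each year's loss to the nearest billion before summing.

£4,282 billion

Year 1998: gap = -2.1 × (9.54 - 5.78) = -7.896%, loss ≈ 13574 × 7.896/100 ≈ 1072.
Year 1999: gap = -2.1 × (7.6 - 5.78) = -3.822%, loss ≈ 13574 × 3.822/100 ≈ 519.
Year 2000: gap = -2.1 × (7 - 5.78) = -2.562%, loss ≈ 13574 × 2.562/100 ≈ 348.
Year 2001: gap = -2.1 × (9.5 - 5.78) = -7.812%, loss ≈ 13574 × 7.812/100 ≈ 1060.
Year 2002: gap = -2.1 × (10.28 - 5.78) = -9.45%, loss ≈ 13574 × 9.45/100 ≈ 1283.
Total lost output = 1072 + 519 + 348 + 1060 + 1283 = 4282 billion.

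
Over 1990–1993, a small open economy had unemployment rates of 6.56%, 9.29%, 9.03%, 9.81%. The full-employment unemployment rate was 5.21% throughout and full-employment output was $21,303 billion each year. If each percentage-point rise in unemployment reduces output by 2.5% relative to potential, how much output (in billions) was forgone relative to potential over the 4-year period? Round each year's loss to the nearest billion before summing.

$7,376 billion

Year 1990: gap = -2.5 × (6.56 - 5.21) = -3.375%, loss ≈ 21303 × 3.375/100 ≈ 719.
Year 1991: gap = -2.5 × (9.29 - 5.21) = -10.2%, loss ≈ 21303 × 10.2/100 ≈ 2173.
Year 1992: gap = -2.5 × (9.03 - 5.21) = -9.55%, loss ≈ 21303 × 9.55/100 ≈ 2034.
Year 1993: gap = -2.5 × (9.81 - 5.21) = -11.5%, loss ≈ 21303 × 11.5/100 ≈ 2450.
Total lost output = 719 + 2173 + 2034 + 2450 = 7376 billion.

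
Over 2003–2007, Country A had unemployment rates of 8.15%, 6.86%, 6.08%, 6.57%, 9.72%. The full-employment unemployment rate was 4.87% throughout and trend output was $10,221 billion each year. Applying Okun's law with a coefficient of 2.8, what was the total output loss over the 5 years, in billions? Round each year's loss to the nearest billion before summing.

$3,730 billion

Year 2003: gap = -2.8 × (8.15 - 4.87) = -9.184%, loss ≈ 10221 × 9.184/100 ≈ 939.
Year 2004: gap = -2.8 × (6.86 - 4.87) = -5.572%, loss ≈ 10221 × 5.572/100 ≈ 570.
Year 2005: gap = -2.8 × (6.08 - 4.87) = -3.388%, loss ≈ 10221 × 3.388/100 ≈ 346.
Year 2006: gap = -2.8 × (6.57 - 4.87) = -4.76%, loss ≈ 10221 × 4.76/100 ≈ 487.
Year 2007: gap = -2.8 × (9.72 - 4.87) = -13.58%, loss ≈ 10221 × 13.58/100 ≈ 1388.
Total lost output = 939 + 570 + 346 + 487 + 1388 = 3730 billion.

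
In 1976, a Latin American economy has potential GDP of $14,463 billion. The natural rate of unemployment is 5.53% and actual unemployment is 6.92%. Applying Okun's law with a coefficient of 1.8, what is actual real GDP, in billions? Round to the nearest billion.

$14,101 billion

Unemployment gap = 6.92 - 5.53 = 1.39 points, so the output gap is -1.8 × 1.39 = -2.502%.
Actual GDP = 14463 × (1 - 2.502/100) = 14463 × 0.97498 ≈ 14101 billion.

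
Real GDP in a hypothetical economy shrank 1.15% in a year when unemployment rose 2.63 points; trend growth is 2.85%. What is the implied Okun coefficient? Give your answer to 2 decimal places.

β ≈ 1.52

Growth form: g_Y = g_Y* - β × Δu, so β = (g_Y* - g_Y)/Δu.
β = (2.85 + 1.15)/2.63 = 4/2.63 = 1.52.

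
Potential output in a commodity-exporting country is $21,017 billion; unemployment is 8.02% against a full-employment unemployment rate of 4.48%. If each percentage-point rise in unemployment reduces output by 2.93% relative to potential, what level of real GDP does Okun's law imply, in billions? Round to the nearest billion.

Unemployment gap = 8.02 - 4.48 = 3.54 points, so the output gap is -2.93 × 3.54 = -10.3722%.
Actual GDP = 21017 × (1 - 10.3722/100) = 21017 × 0.896278 ≈ 18837 billion.

$18,837 billion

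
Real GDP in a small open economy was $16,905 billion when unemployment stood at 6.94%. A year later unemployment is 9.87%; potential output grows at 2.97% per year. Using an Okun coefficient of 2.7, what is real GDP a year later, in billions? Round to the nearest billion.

Δu = 9.87 - 6.94 = 2.93 points.
Okun's law (growth form): g_Y = g_Y* - β × Δu = 2.97 - 2.7 × (2.93) = 2.97 - 7.911 = -4.941%.
Real GDP in the next year = 16905 × (1 - 4.941/100) = 16905 × 0.95059 ≈ 16070 billion.

$16,070 billion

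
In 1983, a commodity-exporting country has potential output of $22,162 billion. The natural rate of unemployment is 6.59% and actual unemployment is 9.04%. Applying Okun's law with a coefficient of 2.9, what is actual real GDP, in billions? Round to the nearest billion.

$20,587 billion

Unemployment gap = 9.04 - 6.59 = 2.45 points, so the output gap is -2.9 × 2.45 = -7.105%.
Actual GDP = 22162 × (1 - 7.105/100) = 22162 × 0.92895 ≈ 20587 billion.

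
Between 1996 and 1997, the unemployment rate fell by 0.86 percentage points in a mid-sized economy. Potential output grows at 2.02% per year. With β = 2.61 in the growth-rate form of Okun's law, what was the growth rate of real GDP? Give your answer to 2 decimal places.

4.26%

Growth-rate Okun's law: g_Y = g_Y* - β × Δu.
g_Y = 2.02 - 2.61 × (-0.86) = 2.02 + 2.2446 = 4.2646%, i.e. 4.26% to 2 d.p.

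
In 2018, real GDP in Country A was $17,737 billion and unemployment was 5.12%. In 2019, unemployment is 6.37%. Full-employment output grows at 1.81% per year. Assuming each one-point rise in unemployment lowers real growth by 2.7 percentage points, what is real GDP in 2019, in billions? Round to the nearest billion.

$17,459 billion

Δu = 6.37 - 5.12 = 1.25 points.
Okun's law (growth form): g_Y = g_Y* - β × Δu = 1.81 - 2.7 × (1.25) = 1.81 - 3.375 = -1.565%.
Real GDP in the next year = 17737 × (1 - 1.565/100) = 17737 × 0.98435 ≈ 17459 billion.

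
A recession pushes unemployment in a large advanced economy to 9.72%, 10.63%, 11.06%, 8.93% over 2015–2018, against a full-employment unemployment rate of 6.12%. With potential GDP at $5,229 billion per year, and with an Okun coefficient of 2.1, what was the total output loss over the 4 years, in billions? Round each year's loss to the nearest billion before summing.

$1,741 billion

Year 2015: gap = -2.1 × (9.72 - 6.12) = -7.56%, loss ≈ 5229 × 7.56/100 ≈ 395.
Year 2016: gap = -2.1 × (10.63 - 6.12) = -9.471%, loss ≈ 5229 × 9.471/100 ≈ 495.
Year 2017: gap = -2.1 × (11.06 - 6.12) = -10.374%, loss ≈ 5229 × 10.374/100 ≈ 542.
Year 2018: gap = -2.1 × (8.93 - 6.12) = -5.901%, loss ≈ 5229 × 5.901/100 ≈ 309.
Total lost output = 395 + 495 + 542 + 309 = 1741 billion.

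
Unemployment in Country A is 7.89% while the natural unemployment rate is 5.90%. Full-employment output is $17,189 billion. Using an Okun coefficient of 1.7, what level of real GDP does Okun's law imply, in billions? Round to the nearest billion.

$16,607 billion

Unemployment gap = 7.89 - 5.9 = 1.99 points, so the output gap is -1.7 × 1.99 = -3.383%.
Actual GDP = 17189 × (1 - 3.383/100) = 17189 × 0.96617 ≈ 16607 billion.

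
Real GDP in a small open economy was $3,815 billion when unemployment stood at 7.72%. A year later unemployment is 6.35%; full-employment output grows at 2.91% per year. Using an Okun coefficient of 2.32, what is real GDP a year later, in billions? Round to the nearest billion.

$4,047 billion

Δu = 6.35 - 7.72 = -1.37 points.
Okun's law (growth form): g_Y = g_Y* - β × Δu = 2.91 - 2.32 × (-1.37) = 2.91 + 3.1784 = 6.0884%.
Real GDP in the next year = 3815 × (1 + 6.0884/100) = 3815 × 1.060884 ≈ 4047 billion.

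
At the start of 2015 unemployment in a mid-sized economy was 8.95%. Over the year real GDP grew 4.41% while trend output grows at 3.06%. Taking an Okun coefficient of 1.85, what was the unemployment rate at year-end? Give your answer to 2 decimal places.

8.22%

Growth-rate Okun's law: g_Y = g_Y* - β × Δu, so Δu = (g_Y* - g_Y)/β.
Δu = (3.06 - 4.41)/1.85 = -1.35/1.85 = -0.73 percentage points.
Year-end unemployment = 8.95 - 0.73 = 8.22%.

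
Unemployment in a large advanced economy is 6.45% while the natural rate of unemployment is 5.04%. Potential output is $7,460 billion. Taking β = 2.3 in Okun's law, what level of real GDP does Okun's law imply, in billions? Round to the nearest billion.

Unemployment gap = 6.45 - 5.04 = 1.41 points, so the output gap is -2.3 × 1.41 = -3.243%.
Actual GDP = 7460 × (1 - 3.243/100) = 7460 × 0.96757 ≈ 7218 billion.

$7,218 billion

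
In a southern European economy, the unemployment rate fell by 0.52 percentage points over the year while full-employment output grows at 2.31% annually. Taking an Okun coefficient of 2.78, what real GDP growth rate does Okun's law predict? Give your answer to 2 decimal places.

Growth-rate Okun's law: g_Y = g_Y* - β × Δu.
g_Y = 2.31 - 2.78 × (-0.52) = 2.31 + 1.4456 = 3.7556%, i.e. 3.76% to 2 d.p.

3.76%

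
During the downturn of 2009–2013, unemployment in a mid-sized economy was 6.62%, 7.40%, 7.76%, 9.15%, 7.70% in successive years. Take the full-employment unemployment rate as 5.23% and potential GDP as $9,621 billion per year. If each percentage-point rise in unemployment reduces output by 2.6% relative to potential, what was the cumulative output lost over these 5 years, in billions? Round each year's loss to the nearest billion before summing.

$3,123 billion

Year 2009: gap = -2.6 × (6.62 - 5.23) = -3.614%, loss ≈ 9621 × 3.614/100 ≈ 348.
Year 2010: gap = -2.6 × (7.4 - 5.23) = -5.642%, loss ≈ 9621 × 5.642/100 ≈ 543.
Year 2011: gap = -2.6 × (7.76 - 5.23) = -6.578%, loss ≈ 9621 × 6.578/100 ≈ 633.
Year 2012: gap = -2.6 × (9.15 - 5.23) = -10.192%, loss ≈ 9621 × 10.192/100 ≈ 981.
Year 2013: gap = -2.6 × (7.7 - 5.23) = -6.422%, loss ≈ 9621 × 6.422/100 ≈ 618.
Total lost output = 348 + 543 + 633 + 981 + 618 = 3123 billion.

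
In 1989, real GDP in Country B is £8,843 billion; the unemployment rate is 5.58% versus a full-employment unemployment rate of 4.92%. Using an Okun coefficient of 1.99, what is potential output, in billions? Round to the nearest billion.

Unemployment gap = 5.58 - 4.92 = 0.66 points, so output gap = -1.99 × 0.66 = -1.3134%.
Since Y = Y* × (1 + gap/100), Y* = 8843/0.986866 ≈ 8961 billion.

£8,961 billion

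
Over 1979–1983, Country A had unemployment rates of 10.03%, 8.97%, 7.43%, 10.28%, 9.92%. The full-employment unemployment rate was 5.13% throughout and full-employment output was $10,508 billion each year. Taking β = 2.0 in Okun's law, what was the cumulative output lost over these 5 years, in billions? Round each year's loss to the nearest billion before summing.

$4,409 billion

Year 1979: gap = -2.0 × (10.03 - 5.13) = -9.8%, loss ≈ 10508 × 9.8/100 ≈ 1030.
Year 1980: gap = -2.0 × (8.97 - 5.13) = -7.68%, loss ≈ 10508 × 7.68/100 ≈ 807.
Year 1981: gap = -2.0 × (7.43 - 5.13) = -4.6%, loss ≈ 10508 × 4.6/100 ≈ 483.
Year 1982: gap = -2.0 × (10.28 - 5.13) = -10.3%, loss ≈ 10508 × 10.3/100 ≈ 1082.
Year 1983: gap = -2.0 × (9.92 - 5.13) = -9.58%, loss ≈ 10508 × 9.58/100 ≈ 1007.
Total lost output = 1030 + 807 + 483 + 1082 + 1007 = 4409 billion.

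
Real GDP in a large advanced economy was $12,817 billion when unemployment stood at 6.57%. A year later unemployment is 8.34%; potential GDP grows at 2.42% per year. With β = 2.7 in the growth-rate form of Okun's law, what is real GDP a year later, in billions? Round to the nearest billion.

$12,515 billion

Δu = 8.34 - 6.57 = 1.77 points.
Okun's law (growth form): g_Y = g_Y* - β × Δu = 2.42 - 2.7 × (1.77) = 2.42 - 4.779 = -2.359%.
Real GDP in the next year = 12817 × (1 - 2.359/100) = 12817 × 0.97641 ≈ 12515 billion.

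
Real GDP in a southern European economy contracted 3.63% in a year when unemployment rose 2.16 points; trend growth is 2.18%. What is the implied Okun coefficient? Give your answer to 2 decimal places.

β ≈ 2.69

Growth form: g_Y = g_Y* - β × Δu, so β = (g_Y* - g_Y)/Δu.
β = (2.18 + 3.63)/2.16 = 5.81/2.16 = 2.69.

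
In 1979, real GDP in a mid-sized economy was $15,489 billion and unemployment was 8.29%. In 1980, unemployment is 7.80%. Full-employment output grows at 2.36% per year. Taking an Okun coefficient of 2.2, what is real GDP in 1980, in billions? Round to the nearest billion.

$16,022 billion

Δu = 7.8 - 8.29 = -0.49 points.
Okun's law (growth form): g_Y = g_Y* - β × Δu = 2.36 - 2.2 × (-0.49) = 2.36 + 1.078 = 3.438%.
Real GDP in the next year = 15489 × (1 + 3.438/100) = 15489 × 1.03438 ≈ 16022 billion.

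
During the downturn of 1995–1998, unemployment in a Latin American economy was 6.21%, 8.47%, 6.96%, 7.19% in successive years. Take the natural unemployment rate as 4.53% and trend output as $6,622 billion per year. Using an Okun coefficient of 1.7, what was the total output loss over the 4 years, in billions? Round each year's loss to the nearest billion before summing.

Year 1995: gap = -1.7 × (6.21 - 4.53) = -2.856%, loss ≈ 6622 × 2.856/100 ≈ 189.
Year 1996: gap = -1.7 × (8.47 - 4.53) = -6.698%, loss ≈ 6622 × 6.698/100 ≈ 444.
Year 1997: gap = -1.7 × (6.96 - 4.53) = -4.131%, loss ≈ 6622 × 4.131/100 ≈ 274.
Year 1998: gap = -1.7 × (7.19 - 4.53) = -4.522%, loss ≈ 6622 × 4.522/100 ≈ 299.
Total lost output = 189 + 444 + 274 + 299 = 1206 billion.

$1,206 billion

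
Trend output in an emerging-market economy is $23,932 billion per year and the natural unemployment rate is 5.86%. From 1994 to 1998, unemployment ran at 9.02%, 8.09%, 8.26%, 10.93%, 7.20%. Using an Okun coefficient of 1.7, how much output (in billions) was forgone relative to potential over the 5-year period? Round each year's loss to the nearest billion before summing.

$5,777 billion

Year 1994: gap = -1.7 × (9.02 - 5.86) = -5.372%, loss ≈ 23932 × 5.372/100 ≈ 1286.
Year 1995: gap = -1.7 × (8.09 - 5.86) = -3.791%, loss ≈ 23932 × 3.791/100 ≈ 907.
Year 1996: gap = -1.7 × (8.26 - 5.86) = -4.08%, loss ≈ 23932 × 4.08/100 ≈ 976.
Year 1997: gap = -1.7 × (10.93 - 5.86) = -8.619%, loss ≈ 23932 × 8.619/100 ≈ 2063.
Year 1998: gap = -1.7 × (7.2 - 5.86) = -2.278%, loss ≈ 23932 × 2.278/100 ≈ 545.
Total lost output = 1286 + 907 + 976 + 2063 + 545 = 5777 billion.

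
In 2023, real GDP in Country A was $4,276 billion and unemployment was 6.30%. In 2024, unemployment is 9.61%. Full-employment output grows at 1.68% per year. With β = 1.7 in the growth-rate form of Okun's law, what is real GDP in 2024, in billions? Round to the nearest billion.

$4,107 billion

Δu = 9.61 - 6.3 = 3.31 points.
Okun's law (growth form): g_Y = g_Y* - β × Δu = 1.68 - 1.7 × (3.31) = 1.68 - 5.627 = -3.947%.
Real GDP in the next year = 4276 × (1 - 3.947/100) = 4276 × 0.96053 ≈ 4107 billion.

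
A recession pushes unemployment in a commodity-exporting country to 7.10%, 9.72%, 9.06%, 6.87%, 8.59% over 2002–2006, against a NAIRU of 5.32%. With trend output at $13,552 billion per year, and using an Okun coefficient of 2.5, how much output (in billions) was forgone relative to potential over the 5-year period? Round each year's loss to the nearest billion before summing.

Year 2002: gap = -2.5 × (7.1 - 5.32) = -4.45%, loss ≈ 13552 × 4.45/100 ≈ 603.
Year 2003: gap = -2.5 × (9.72 - 5.32) = -11%, loss ≈ 13552 × 11/100 ≈ 1491.
Year 2004: gap = -2.5 × (9.06 - 5.32) = -9.35%, loss ≈ 13552 × 9.35/100 ≈ 1267.
Year 2005: gap = -2.5 × (6.87 - 5.32) = -3.875%, loss ≈ 13552 × 3.875/100 ≈ 525.
Year 2006: gap = -2.5 × (8.59 - 5.32) = -8.175%, loss ≈ 13552 × 8.175/100 ≈ 1108.
Total lost output = 603 + 1491 + 1267 + 525 + 1108 = 4994 billion.

$4,994 billion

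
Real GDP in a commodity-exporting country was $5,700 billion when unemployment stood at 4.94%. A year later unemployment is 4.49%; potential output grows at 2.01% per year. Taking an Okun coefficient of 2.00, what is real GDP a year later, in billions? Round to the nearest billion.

$5,866 billion

Δu = 4.49 - 4.94 = -0.45 points.
Okun's law (growth form): g_Y = g_Y* - β × Δu = 2.01 - 2.00 × (-0.45) = 2.01 + 0.9 = 2.91%.
Real GDP in the next year = 5700 × (1 + 2.91/100) = 5700 × 1.0291 ≈ 5866 billion.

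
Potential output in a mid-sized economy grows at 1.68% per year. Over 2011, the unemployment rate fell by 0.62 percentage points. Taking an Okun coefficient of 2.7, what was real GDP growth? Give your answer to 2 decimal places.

3.35%

Growth-rate Okun's law: g_Y = g_Y* - β × Δu.
g_Y = 1.68 - 2.7 × (-0.62) = 1.68 + 1.674 = 3.354%, i.e. 3.35% to 2 d.p.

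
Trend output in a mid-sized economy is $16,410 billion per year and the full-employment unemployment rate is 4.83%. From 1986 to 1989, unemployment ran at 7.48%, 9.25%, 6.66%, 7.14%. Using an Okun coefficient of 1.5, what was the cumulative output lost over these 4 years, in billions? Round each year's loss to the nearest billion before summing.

Year 1986: gap = -1.5 × (7.48 - 4.83) = -3.975%, loss ≈ 16410 × 3.975/100 ≈ 652.
Year 1987: gap = -1.5 × (9.25 - 4.83) = -6.63%, loss ≈ 16410 × 6.63/100 ≈ 1088.
Year 1988: gap = -1.5 × (6.66 - 4.83) = -2.745%, loss ≈ 16410 × 2.745/100 ≈ 450.
Year 1989: gap = -1.5 × (7.14 - 4.83) = -3.465%, loss ≈ 16410 × 3.465/100 ≈ 569.
Total lost output = 652 + 1088 + 450 + 569 = 2759 billion.

$2,759 billion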